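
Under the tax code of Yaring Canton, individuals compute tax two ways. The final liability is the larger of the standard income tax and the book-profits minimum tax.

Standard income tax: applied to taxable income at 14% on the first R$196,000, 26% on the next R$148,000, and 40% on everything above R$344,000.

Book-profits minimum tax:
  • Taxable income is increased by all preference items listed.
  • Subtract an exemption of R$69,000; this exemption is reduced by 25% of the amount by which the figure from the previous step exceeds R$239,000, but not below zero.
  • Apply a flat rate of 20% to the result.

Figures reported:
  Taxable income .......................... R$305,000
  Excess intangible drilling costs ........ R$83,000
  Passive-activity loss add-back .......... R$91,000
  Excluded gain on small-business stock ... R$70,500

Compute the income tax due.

Book-profits minimum tax:
  Adjusted income: R$305,000 + R$83,000 + R$91,000 + R$70,500 = R$549,500
  Exemption: 25% × (R$549,500 − R$239,000) = R$77,625 ≥ R$69,000, so the exemption is fully phased out
  Base: R$549,500 − R$0 = R$549,500
  R$549,500 × 20% = R$109,900

Standard income tax:
  R$196,000 × 14% = R$27,440
  R$109,000 × 26% = R$28,340
  → R$55,780

R$109,900 > R$55,780, so the book-profits minimum tax is the binding amount.

R$109,900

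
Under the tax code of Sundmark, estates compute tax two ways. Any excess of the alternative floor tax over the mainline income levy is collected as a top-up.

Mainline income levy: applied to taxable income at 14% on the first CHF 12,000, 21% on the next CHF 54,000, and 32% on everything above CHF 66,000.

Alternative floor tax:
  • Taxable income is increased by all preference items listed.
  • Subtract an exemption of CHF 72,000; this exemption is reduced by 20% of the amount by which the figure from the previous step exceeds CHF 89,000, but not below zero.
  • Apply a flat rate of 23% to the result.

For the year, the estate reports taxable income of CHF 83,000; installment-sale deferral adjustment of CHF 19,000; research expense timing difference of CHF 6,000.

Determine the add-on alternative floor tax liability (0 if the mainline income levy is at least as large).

CHF 0

Alternative floor tax:
  Adjusted income: CHF 83,000 + CHF 19,000 + CHF 6,000 = CHF 108,000
  Exemption: CHF 72,000 − 20% × (CHF 108,000 − CHF 89,000) = CHF 72,000 − CHF 3,800 = CHF 68,200
  Base: CHF 108,000 − CHF 68,200 = CHF 39,800
  CHF 39,800 × 23% = CHF 9,154

Mainline income levy:
  CHF 12,000 × 14% = CHF 1,680
  CHF 54,000 × 21% = CHF 11,340
  CHF 17,000 × 32% = CHF 5,440
  → CHF 18,460

CHF 9,154 ≤ CHF 18,460, so no add-on is due.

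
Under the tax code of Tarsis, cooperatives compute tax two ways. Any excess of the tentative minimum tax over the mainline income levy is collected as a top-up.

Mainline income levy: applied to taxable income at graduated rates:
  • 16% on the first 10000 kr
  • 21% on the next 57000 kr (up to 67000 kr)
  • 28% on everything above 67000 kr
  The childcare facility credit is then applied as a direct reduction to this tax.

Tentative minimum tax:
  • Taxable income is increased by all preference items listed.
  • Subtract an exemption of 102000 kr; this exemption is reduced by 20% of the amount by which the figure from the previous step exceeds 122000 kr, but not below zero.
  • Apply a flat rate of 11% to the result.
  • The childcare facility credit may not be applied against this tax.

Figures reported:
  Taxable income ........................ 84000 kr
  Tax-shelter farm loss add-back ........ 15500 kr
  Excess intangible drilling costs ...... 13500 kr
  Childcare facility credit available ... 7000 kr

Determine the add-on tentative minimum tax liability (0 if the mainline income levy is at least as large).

Tentative minimum tax:
  Adjusted income: 84000 kr + 15500 kr + 13500 kr = 113000 kr
  Exemption: 113000 kr ≤ 122000 kr, so full 102000 kr applies
  Base: 113000 kr − 102000 kr = 11000 kr
  11000 kr × 11% = 1210 kr

Mainline income levy:
  10000 kr × 16% = 1600 kr
  57000 kr × 21% = 11970 kr
  17000 kr × 28% = 4760 kr
  → 18330 kr
  Less childcare facility credit 7000 kr → 11330 kr

1210 kr ≤ 11330 kr, so no add-on is due.

0 kr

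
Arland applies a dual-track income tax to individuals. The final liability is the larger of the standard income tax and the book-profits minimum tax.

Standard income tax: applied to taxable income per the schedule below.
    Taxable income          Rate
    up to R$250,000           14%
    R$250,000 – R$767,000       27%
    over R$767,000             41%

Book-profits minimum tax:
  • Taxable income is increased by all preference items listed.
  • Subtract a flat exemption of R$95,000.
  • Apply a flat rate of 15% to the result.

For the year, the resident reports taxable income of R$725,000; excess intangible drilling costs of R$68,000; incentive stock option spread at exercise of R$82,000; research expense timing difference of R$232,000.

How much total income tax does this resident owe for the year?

R$163,250

Book-profits minimum tax:
  Adjusted income: R$725,000 + R$68,000 + R$82,000 + R$232,000 = R$1,107,000
  Less exemption R$95,000 → base R$1,012,000
  R$1,012,000 × 15% = R$151,800

Standard income tax:
  R$250,000 × 14% = R$35,000
  R$475,000 × 27% = R$128,250
  → R$163,250

R$163,250 > R$151,800, so the standard income tax governs.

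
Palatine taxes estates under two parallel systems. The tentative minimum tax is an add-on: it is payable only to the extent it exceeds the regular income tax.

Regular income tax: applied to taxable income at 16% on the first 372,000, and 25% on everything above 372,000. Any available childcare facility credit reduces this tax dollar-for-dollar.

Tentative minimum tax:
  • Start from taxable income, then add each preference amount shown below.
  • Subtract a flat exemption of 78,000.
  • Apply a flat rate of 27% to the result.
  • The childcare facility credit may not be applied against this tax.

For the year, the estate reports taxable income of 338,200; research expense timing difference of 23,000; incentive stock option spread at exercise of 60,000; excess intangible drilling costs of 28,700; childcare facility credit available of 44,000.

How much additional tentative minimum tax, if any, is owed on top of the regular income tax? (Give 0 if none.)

90,301

Regular income tax:
  338,200 × 16% = 54,112
  Less childcare facility credit 44,000 → 10,112

Tentative minimum tax:
  Adjusted income: 338,200 + 23,000 + 60,000 + 28,700 = 449,900
  Less exemption 78,000 → base 371,900
  371,900 × 27% = 100,413

Excess of tentative minimum tax over regular income tax: 100,413 − 10,112 = 90,301.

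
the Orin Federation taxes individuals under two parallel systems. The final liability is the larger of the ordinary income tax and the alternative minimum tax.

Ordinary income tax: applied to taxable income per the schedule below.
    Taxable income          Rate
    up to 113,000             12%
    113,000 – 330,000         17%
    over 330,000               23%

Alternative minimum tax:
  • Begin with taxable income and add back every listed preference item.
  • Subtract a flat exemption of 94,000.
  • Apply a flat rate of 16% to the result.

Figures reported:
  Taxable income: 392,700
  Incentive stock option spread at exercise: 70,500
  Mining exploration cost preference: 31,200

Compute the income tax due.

Alternative minimum tax:
  Adjusted income: 392,700 + 70,500 + 31,200 = 494,400
  Less exemption 94,000 → base 400,400
  400,400 × 16% = 64,064

Ordinary income tax:
  113,000 × 12% = 13,560
  217,000 × 17% = 36,890
  62,700 × 23% = 14,421
  → 64,871

64,871 > 64,064, so the ordinary income tax governs.

64,871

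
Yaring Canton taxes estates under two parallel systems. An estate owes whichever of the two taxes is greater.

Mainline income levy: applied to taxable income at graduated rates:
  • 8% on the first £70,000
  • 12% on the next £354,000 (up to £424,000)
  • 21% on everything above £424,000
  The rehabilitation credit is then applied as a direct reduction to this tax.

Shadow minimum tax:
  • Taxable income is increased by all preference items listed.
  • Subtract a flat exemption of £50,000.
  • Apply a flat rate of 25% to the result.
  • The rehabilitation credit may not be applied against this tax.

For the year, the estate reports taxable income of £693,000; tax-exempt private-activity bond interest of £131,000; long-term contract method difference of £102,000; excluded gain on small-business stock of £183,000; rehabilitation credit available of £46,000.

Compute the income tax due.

£264,750

Mainline income levy:
  £70,000 × 8% = £5,600
  £354,000 × 12% = £42,480
  £269,000 × 21% = £56,490
  → £104,570
  Less rehabilitation credit £46,000 → £58,570

Shadow minimum tax:
  Adjusted income: £693,000 + £131,000 + £102,000 + £183,000 = £1,109,000
  Less exemption £50,000 → base £1,059,000
  £1,059,000 × 25% = £264,750

£264,750 > £58,570, so the shadow minimum tax is the binding amount.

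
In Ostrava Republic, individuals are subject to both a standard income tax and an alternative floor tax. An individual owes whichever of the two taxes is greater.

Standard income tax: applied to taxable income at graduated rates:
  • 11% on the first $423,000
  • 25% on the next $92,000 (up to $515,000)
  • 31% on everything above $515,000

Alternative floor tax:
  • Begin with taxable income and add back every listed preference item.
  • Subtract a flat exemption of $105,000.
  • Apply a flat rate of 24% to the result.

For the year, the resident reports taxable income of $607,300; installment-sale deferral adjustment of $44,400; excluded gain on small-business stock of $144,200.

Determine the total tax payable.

Standard income tax:
  $423,000 × 11% = $46,530
  $92,000 × 25% = $23,000
  $92,300 × 31% = $28,613
  → $98,143

Alternative floor tax:
  Adjusted income: $607,300 + $44,400 + $144,200 = $795,900
  Less exemption $105,000 → base $690,900
  $690,900 × 24% = $165,816

$165,816 > $98,143, so the alternative floor tax is the binding amount.

$165,816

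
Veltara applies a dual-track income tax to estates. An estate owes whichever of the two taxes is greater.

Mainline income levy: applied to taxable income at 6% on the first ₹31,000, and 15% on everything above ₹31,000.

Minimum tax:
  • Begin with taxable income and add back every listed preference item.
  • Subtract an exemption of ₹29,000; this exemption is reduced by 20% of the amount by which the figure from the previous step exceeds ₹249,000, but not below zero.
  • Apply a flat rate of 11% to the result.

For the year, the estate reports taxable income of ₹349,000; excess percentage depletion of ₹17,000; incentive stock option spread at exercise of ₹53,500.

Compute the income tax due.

₹49,560

Mainline income levy:
  ₹31,000 × 6% = ₹1,860
  ₹318,000 × 15% = ₹47,700
  → ₹49,560

Minimum tax:
  Adjusted income: ₹349,000 + ₹17,000 + ₹53,500 = ₹419,500
  Exemption: 20% × (₹419,500 − ₹249,000) = ₹34,100 ≥ ₹29,000, so the exemption is fully phased out
  Base: ₹419,500 − ₹0 = ₹419,500
  ₹419,500 × 11% = ₹46,145

₹49,560 > ₹46,145, so the mainline income levy governs.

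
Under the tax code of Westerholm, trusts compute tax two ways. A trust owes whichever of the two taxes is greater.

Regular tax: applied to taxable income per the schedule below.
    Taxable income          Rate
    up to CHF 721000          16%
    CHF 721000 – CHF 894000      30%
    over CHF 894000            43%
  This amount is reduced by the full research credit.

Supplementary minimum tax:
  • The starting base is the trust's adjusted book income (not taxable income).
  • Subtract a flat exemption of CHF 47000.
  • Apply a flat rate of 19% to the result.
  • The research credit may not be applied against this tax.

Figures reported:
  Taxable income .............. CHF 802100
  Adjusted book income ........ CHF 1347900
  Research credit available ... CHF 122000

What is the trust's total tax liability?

Supplementary minimum tax:
  Base (adjusted book income): CHF 1347900
  Less exemption CHF 47000 → base CHF 1300900
  CHF 1300900 × 19% = CHF 247171

Regular tax:
  CHF 721000 × 16% = CHF 115360
  CHF 81100 × 30% = CHF 24330
  → CHF 139690
  Less research credit CHF 122000 → CHF 17690

CHF 247171 > CHF 17690, so the supplementary minimum tax is the binding amount.

CHF 247171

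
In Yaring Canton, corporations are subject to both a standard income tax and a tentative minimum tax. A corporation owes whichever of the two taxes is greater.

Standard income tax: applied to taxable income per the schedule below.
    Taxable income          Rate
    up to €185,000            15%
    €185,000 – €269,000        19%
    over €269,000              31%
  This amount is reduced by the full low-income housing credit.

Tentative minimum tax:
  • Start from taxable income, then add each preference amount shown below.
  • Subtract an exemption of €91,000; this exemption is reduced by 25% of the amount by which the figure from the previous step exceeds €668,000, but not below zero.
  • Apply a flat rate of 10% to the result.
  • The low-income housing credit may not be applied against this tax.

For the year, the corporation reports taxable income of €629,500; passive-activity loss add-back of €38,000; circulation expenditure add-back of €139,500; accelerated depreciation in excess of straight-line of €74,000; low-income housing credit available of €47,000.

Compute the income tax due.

Standard income tax:
  €185,000 × 15% = €27,750
  €84,000 × 19% = €15,960
  €360,500 × 31% = €111,755
  → €155,465
  Less low-income housing credit €47,000 → €108,465

Tentative minimum tax:
  Adjusted income: €629,500 + €38,000 + €139,500 + €74,000 = €881,000
  Exemption: €91,000 − 25% × (€881,000 − €668,000) = €91,000 − €53,250 = €37,750
  Base: €881,000 − €37,750 = €843,250
  €843,250 × 10% = €84,325

€108,465 > €84,325, so the standard income tax governs.

€108,465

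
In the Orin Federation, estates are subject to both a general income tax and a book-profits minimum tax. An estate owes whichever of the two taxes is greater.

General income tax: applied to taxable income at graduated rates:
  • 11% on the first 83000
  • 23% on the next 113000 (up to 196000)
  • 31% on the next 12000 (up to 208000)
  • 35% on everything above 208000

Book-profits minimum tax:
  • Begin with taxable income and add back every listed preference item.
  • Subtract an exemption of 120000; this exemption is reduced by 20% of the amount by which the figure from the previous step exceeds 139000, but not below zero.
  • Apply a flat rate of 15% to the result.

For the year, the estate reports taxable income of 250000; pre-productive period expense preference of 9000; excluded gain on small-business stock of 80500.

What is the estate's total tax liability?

53540

General income tax:
  83000 × 11% = 9130
  113000 × 23% = 25990
  12000 × 31% = 3720
  42000 × 35% = 14700
  → 53540

Book-profits minimum tax:
  Adjusted income: 250000 + 9000 + 80500 = 339500
  Exemption: 120000 − 20% × (339500 − 139000) = 120000 − 40100 = 79900
  Base: 339500 − 79900 = 259600
  259600 × 15% = 38940

53540 > 38940, so the general income tax governs.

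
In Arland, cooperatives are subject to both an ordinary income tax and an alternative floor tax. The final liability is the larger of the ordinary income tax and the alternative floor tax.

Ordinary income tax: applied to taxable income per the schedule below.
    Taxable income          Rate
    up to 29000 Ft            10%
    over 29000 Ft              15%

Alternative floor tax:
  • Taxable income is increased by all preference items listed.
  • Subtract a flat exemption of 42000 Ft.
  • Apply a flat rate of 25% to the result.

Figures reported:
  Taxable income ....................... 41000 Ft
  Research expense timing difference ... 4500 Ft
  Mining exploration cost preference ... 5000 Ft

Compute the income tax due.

4700 Ft

Ordinary income tax:
  29000 Ft × 10% = 2900 Ft
  12000 Ft × 15% = 1800 Ft
  → 4700 Ft

Alternative floor tax:
  Adjusted income: 41000 Ft + 4500 Ft + 5000 Ft = 50500 Ft
  Less exemption 42000 Ft → base 8500 Ft
  8500 Ft × 25% = 2125 Ft

4700 Ft > 2125 Ft, so the ordinary income tax governs.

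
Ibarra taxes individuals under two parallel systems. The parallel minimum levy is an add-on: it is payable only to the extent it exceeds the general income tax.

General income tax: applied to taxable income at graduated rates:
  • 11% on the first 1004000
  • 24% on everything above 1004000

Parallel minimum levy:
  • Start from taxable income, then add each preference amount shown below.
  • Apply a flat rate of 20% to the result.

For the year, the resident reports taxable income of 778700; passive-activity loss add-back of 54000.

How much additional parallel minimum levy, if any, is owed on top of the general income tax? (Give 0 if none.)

80883

Parallel minimum levy:
  Adjusted income: 778700 + 54000 = 832700
  832700 × 20% = 166540

General income tax:
  778700 × 11% = 85657

Excess of parallel minimum levy over general income tax: 166540 − 85657 = 80883.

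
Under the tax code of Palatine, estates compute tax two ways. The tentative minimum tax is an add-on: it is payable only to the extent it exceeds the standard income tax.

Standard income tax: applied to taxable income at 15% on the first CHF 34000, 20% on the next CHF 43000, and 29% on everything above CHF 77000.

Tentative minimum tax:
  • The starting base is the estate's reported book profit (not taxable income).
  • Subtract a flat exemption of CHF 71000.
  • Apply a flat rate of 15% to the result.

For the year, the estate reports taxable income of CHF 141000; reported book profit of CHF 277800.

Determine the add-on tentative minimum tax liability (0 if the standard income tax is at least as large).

Tentative minimum tax:
  Base (reported book profit): CHF 277800
  Less exemption CHF 71000 → base CHF 206800
  CHF 206800 × 15% = CHF 31020

Standard income tax:
  CHF 34000 × 15% = CHF 5100
  CHF 43000 × 20% = CHF 8600
  CHF 64000 × 29% = CHF 18560
  → CHF 32260

CHF 31020 ≤ CHF 32260, so no add-on is due.

CHF 0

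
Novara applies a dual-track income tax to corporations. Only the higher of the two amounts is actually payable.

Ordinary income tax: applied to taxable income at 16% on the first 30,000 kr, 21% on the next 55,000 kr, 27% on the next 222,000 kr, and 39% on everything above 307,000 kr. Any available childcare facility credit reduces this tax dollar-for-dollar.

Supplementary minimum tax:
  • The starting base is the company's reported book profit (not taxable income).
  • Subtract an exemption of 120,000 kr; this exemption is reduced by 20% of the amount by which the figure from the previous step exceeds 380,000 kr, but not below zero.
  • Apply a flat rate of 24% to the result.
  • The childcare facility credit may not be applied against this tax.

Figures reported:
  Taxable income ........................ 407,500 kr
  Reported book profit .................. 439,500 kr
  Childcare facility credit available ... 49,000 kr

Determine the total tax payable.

Supplementary minimum tax:
  Base (reported book profit): 439,500 kr
  Exemption: 120,000 kr − 20% × (439,500 kr − 380,000 kr) = 120,000 kr − 11,900 kr = 108,100 kr
  Base: 439,500 kr − 108,100 kr = 331,400 kr
  331,400 kr × 24% = 79,536 kr

Ordinary income tax:
  30,000 kr × 16% = 4,800 kr
  55,000 kr × 21% = 11,550 kr
  222,000 kr × 27% = 59,940 kr
  100,500 kr × 39% = 39,195 kr
  → 115,485 kr
  Less childcare facility credit 49,000 kr → 66,485 kr

79,536 kr > 66,485 kr, so the supplementary minimum tax is the binding amount.

79,536 kr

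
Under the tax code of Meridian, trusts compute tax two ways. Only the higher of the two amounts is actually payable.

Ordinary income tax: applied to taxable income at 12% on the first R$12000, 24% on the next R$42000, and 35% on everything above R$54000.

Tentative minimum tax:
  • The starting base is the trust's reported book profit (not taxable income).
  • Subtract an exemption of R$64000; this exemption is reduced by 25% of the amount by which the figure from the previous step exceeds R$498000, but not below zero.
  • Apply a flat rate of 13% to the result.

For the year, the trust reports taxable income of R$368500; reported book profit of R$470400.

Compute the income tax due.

Ordinary income tax:
  R$12000 × 12% = R$1440
  R$42000 × 24% = R$10080
  R$314500 × 35% = R$110075
  → R$121595

Tentative minimum tax:
  Base (reported book profit): R$470400
  Exemption: R$470400 ≤ R$498000, so full R$64000 applies
  Base: R$470400 − R$64000 = R$406400
  R$406400 × 13% = R$52832

R$121595 > R$52832, so the ordinary income tax governs.

R$121595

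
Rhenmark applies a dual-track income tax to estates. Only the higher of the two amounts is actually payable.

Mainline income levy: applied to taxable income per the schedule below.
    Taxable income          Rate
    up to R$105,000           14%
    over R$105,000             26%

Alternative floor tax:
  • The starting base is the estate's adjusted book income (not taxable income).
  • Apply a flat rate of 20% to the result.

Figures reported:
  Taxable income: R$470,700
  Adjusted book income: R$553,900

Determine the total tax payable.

Alternative floor tax:
  Base (adjusted book income): R$553,900
  R$553,900 × 20% = R$110,780

Mainline income levy:
  R$105,000 × 14% = R$14,700
  R$365,700 × 26% = R$95,082
  → R$109,782

R$110,780 > R$109,782, so the alternative floor tax is the binding amount.

R$110,780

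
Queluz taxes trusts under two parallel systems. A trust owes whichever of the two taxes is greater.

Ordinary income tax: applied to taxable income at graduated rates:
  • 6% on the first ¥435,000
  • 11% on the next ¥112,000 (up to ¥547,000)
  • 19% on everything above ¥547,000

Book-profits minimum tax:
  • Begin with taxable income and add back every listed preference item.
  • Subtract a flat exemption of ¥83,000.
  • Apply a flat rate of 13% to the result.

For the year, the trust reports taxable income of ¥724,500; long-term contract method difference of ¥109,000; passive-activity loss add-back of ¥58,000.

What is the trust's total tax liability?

¥105,105

Book-profits minimum tax:
  Adjusted income: ¥724,500 + ¥109,000 + ¥58,000 = ¥891,500
  Less exemption ¥83,000 → base ¥808,500
  ¥808,500 × 13% = ¥105,105

Ordinary income tax:
  ¥435,000 × 6% = ¥26,100
  ¥112,000 × 11% = ¥12,320
  ¥177,500 × 19% = ¥33,725
  → ¥72,145

¥105,105 > ¥72,145, so the book-profits minimum tax is the binding amount.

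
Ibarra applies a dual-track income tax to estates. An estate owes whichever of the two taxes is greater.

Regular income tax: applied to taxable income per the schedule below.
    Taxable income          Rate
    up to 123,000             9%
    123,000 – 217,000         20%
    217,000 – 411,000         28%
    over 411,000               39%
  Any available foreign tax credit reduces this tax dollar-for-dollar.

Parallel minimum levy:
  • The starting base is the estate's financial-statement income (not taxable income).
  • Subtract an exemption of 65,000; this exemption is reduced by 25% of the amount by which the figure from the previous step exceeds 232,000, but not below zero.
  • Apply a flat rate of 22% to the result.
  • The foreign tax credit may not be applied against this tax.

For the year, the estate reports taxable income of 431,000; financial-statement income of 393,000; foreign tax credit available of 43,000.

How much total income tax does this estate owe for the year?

Regular income tax:
  123,000 × 9% = 11,070
  94,000 × 20% = 18,800
  194,000 × 28% = 54,320
  20,000 × 39% = 7,800
  → 91,990
  Less foreign tax credit 43,000 → 48,990

Parallel minimum levy:
  Base (financial-statement income): 393,000
  Exemption: 65,000 − 25% × (393,000 − 232,000) = 65,000 − 40,250 = 24,750
  Base: 393,000 − 24,750 = 368,250
  368,250 × 22% = 81,015

81,015 > 48,990, so the parallel minimum levy is the binding amount.

81,015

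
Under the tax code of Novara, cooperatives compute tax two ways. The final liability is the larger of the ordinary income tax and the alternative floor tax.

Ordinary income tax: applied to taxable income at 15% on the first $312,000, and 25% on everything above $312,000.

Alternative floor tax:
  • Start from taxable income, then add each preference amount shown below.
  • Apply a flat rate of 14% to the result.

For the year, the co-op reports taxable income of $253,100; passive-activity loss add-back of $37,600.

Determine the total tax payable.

Alternative floor tax:
  Adjusted income: $253,100 + $37,600 = $290,700
  $290,700 × 14% = $40,698

Ordinary income tax:
  $253,100 × 15% = $37,965

$40,698 > $37,965, so the alternative floor tax is the binding amount.

$40,698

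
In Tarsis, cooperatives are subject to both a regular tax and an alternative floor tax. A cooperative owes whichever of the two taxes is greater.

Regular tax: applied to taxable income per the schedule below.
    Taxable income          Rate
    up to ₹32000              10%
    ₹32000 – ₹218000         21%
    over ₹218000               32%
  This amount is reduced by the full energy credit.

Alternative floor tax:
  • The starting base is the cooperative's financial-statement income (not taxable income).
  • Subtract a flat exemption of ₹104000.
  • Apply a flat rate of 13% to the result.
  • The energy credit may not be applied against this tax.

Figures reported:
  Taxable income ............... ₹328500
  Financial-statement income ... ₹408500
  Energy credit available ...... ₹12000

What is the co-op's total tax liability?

Regular tax:
  ₹32000 × 10% = ₹3200
  ₹186000 × 21% = ₹39060
  ₹110500 × 32% = ₹35360
  → ₹77620
  Less energy credit ₹12000 → ₹65620

Alternative floor tax:
  Base (financial-statement income): ₹408500
  Less exemption ₹104000 → base ₹304500
  ₹304500 × 13% = ₹39585

₹65620 > ₹39585, so the regular tax governs.

₹65620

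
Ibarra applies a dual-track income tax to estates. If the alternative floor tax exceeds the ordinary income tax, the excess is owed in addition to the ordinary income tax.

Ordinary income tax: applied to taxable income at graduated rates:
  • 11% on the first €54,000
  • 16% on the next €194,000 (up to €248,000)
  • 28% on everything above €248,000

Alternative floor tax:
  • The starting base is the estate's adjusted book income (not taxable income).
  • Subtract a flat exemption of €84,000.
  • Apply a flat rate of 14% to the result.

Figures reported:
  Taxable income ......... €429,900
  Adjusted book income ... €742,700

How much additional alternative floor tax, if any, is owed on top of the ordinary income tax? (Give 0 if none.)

Ordinary income tax:
  €54,000 × 11% = €5,940
  €194,000 × 16% = €31,040
  €181,900 × 28% = €50,932
  → €87,912

Alternative floor tax:
  Base (adjusted book income): €742,700
  Less exemption €84,000 → base €658,700
  €658,700 × 14% = €92,218

Excess of alternative floor tax over ordinary income tax: €92,218 − €87,912 = €4,306.

€4,306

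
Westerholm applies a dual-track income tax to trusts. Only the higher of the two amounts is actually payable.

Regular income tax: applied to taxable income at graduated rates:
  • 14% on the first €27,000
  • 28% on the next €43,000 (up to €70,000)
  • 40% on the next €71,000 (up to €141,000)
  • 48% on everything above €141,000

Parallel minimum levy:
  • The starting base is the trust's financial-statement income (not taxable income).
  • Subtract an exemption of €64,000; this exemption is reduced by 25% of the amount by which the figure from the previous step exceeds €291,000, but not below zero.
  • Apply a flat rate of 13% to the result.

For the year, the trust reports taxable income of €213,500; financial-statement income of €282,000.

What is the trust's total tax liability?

€79,020

Parallel minimum levy:
  Base (financial-statement income): €282,000
  Exemption: €282,000 ≤ €291,000, so full €64,000 applies
  Base: €282,000 − €64,000 = €218,000
  €218,000 × 13% = €28,340

Regular income tax:
  €27,000 × 14% = €3,780
  €43,000 × 28% = €12,040
  €71,000 × 40% = €28,400
  €72,500 × 48% = €34,800
  → €79,020

€79,020 > €28,340, so the regular income tax governs.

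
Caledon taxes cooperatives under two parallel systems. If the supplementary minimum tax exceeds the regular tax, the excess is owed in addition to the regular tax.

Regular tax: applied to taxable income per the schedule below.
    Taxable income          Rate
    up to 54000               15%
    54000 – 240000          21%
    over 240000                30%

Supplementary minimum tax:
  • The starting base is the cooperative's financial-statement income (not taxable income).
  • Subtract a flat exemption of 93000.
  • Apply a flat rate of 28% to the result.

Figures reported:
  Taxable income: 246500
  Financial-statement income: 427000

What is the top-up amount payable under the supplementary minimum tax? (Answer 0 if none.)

44410

Regular tax:
  54000 × 15% = 8100
  186000 × 21% = 39060
  6500 × 30% = 1950
  → 49110

Supplementary minimum tax:
  Base (financial-statement income): 427000
  Less exemption 93000 → base 334000
  334000 × 28% = 93520

Excess of supplementary minimum tax over regular tax: 93520 − 49110 = 44410.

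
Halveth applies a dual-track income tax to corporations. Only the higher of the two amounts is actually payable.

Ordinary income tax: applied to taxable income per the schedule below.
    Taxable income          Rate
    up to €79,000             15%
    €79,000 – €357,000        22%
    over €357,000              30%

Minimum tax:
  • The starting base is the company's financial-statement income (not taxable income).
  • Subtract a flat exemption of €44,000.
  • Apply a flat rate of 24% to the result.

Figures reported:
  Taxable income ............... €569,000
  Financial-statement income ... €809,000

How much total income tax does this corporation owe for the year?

€183,600

Ordinary income tax:
  €79,000 × 15% = €11,850
  €278,000 × 22% = €61,160
  €212,000 × 30% = €63,600
  → €136,610

Minimum tax:
  Base (financial-statement income): €809,000
  Less exemption €44,000 → base €765,000
  €765,000 × 24% = €183,600

€183,600 > €136,610, so the minimum tax is the binding amount.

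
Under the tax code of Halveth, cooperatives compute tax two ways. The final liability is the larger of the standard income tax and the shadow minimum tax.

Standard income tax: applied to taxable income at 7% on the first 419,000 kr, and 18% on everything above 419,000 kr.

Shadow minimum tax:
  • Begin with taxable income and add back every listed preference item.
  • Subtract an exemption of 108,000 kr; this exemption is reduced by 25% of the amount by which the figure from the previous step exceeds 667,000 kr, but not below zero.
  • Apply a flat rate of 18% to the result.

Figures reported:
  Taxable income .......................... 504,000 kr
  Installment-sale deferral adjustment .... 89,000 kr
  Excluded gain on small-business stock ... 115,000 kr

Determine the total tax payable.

109,845 kr

Shadow minimum tax:
  Adjusted income: 504,000 kr + 89,000 kr + 115,000 kr = 708,000 kr
  Exemption: 108,000 kr − 25% × (708,000 kr − 667,000 kr) = 108,000 kr − 10,250 kr = 97,750 kr
  Base: 708,000 kr − 97,750 kr = 610,250 kr
  610,250 kr × 18% = 109,845 kr

Standard income tax:
  419,000 kr × 7% = 29,330 kr
  85,000 kr × 18% = 15,300 kr
  → 44,630 kr

109,845 kr > 44,630 kr, so the shadow minimum tax is the binding amount.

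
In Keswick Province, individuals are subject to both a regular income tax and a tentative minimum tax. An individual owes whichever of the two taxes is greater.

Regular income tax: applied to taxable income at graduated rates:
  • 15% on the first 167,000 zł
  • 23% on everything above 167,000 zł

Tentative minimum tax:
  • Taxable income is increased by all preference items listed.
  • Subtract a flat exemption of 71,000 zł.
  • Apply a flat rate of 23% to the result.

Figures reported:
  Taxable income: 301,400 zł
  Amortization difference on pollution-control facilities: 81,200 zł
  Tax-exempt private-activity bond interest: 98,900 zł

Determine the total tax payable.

Regular income tax:
  167,000 zł × 15% = 25,050 zł
  134,400 zł × 23% = 30,912 zł
  → 55,962 zł

Tentative minimum tax:
  Adjusted income: 301,400 zł + 81,200 zł + 98,900 zł = 481,500 zł
  Less exemption 71,000 zł → base 410,500 zł
  410,500 zł × 23% = 94,415 zł

94,415 zł > 55,962 zł, so the tentative minimum tax is the binding amount.

94,415 zł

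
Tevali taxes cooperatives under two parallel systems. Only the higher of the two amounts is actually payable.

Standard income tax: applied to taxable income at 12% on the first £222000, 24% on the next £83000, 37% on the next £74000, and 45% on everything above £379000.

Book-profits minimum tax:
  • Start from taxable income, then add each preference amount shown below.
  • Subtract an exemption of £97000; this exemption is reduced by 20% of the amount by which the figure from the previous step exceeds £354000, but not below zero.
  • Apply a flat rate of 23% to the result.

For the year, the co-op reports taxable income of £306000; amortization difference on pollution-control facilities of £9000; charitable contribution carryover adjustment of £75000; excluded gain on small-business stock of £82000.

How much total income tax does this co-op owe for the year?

£91678

Standard income tax:
  £222000 × 12% = £26640
  £83000 × 24% = £19920
  £1000 × 37% = £370
  → £46930

Book-profits minimum tax:
  Adjusted income: £306000 + £9000 + £75000 + £82000 = £472000
  Exemption: £97000 − 20% × (£472000 − £354000) = £97000 − £23600 = £73400
  Base: £472000 − £73400 = £398600
  £398600 × 23% = £91678

£91678 > £46930, so the book-profits minimum tax is the binding amount.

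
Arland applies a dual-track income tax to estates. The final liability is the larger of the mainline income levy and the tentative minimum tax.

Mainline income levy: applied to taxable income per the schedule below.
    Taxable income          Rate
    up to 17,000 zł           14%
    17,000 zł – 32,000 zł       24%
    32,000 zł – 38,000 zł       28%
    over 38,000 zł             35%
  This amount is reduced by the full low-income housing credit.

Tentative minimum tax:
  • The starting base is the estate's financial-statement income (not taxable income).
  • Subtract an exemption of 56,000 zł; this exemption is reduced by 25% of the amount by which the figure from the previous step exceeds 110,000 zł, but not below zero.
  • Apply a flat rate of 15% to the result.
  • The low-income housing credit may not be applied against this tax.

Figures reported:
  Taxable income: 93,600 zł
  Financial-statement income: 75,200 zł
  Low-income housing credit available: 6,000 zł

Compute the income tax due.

21,120 zł

Mainline income levy:
  17,000 zł × 14% = 2,380 zł
  15,000 zł × 24% = 3,600 zł
  6,000 zł × 28% = 1,680 zł
  55,600 zł × 35% = 19,460 zł
  → 27,120 zł
  Less low-income housing credit 6,000 zł → 21,120 zł

Tentative minimum tax:
  Base (financial-statement income): 75,200 zł
  Exemption: 75,200 zł ≤ 110,000 zł, so full 56,000 zł applies
  Base: 75,200 zł − 56,000 zł = 19,200 zł
  19,200 zł × 15% = 2,880 zł

21,120 zł > 2,880 zł, so the mainline income levy governs.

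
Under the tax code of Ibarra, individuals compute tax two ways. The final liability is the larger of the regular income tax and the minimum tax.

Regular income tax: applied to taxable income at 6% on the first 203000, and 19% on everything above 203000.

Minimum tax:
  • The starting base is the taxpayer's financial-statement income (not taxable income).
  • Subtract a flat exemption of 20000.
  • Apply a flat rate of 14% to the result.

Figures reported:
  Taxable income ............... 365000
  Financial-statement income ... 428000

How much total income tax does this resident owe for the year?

Regular income tax:
  203000 × 6% = 12180
  162000 × 19% = 30780
  → 42960

Minimum tax:
  Base (financial-statement income): 428000
  Less exemption 20000 → base 408000
  408000 × 14% = 57120

57120 > 42960, so the minimum tax is the binding amount.

57120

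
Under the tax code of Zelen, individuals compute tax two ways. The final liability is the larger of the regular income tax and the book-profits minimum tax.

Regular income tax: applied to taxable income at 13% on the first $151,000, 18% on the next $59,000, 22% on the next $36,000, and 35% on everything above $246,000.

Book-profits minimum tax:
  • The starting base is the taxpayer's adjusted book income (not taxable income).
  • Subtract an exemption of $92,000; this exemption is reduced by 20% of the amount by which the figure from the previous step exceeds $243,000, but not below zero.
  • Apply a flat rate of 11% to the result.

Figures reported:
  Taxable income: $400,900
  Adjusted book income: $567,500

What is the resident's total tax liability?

Book-profits minimum tax:
  Base (adjusted book income): $567,500
  Exemption: $92,000 − 20% × ($567,500 − $243,000) = $92,000 − $64,900 = $27,100
  Base: $567,500 − $27,100 = $540,400
  $540,400 × 11% = $59,444

Regular income tax:
  $151,000 × 13% = $19,630
  $59,000 × 18% = $10,620
  $36,000 × 22% = $7,920
  $154,900 × 35% = $54,215
  → $92,385

$92,385 > $59,444, so the regular income tax governs.

$92,385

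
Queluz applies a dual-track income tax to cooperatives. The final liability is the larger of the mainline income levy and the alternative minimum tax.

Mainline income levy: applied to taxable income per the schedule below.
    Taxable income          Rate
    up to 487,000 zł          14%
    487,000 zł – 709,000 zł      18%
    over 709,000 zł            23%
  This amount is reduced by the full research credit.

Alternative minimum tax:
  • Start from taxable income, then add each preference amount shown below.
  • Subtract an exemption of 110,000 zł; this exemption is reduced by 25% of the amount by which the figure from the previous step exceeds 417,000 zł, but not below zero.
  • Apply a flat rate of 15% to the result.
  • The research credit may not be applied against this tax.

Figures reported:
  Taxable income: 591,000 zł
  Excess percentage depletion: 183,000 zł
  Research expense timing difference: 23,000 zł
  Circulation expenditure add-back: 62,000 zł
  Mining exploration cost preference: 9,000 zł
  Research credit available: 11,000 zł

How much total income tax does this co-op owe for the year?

Mainline income levy:
  487,000 zł × 14% = 68,180 zł
  104,000 zł × 18% = 18,720 zł
  → 86,900 zł
  Less research credit 11,000 zł → 75,900 zł

Alternative minimum tax:
  Adjusted income: 591,000 zł + 183,000 zł + 23,000 zł + 62,000 zł + 9,000 zł = 868,000 zł
  Exemption: 25% × (868,000 zł − 417,000 zł) = 112,750 zł ≥ 110,000 zł, so the exemption is fully phased out
  Base: 868,000 zł − 0 zł = 868,000 zł
  868,000 zł × 15% = 130,200 zł

130,200 zł > 75,900 zł, so the alternative minimum tax is the binding amount.

130,200 zł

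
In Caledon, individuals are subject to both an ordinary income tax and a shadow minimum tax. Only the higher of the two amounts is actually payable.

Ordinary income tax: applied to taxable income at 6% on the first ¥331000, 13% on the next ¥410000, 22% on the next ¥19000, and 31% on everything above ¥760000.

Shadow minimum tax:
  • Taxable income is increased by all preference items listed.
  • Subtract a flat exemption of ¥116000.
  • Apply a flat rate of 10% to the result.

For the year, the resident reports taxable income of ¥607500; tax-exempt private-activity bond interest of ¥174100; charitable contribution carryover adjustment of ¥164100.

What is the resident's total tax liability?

¥82970

Shadow minimum tax:
  Adjusted income: ¥607500 + ¥174100 + ¥164100 = ¥945700
  Less exemption ¥116000 → base ¥829700
  ¥829700 × 10% = ¥82970

Ordinary income tax:
  ¥331000 × 6% = ¥19860
  ¥276500 × 13% = ¥35945
  → ¥55805

¥82970 > ¥55805, so the shadow minimum tax is the binding amount.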